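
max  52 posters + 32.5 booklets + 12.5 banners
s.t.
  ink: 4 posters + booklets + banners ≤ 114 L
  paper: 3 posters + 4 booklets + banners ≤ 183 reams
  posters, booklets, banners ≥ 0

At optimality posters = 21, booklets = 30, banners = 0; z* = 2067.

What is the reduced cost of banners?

Check each constraint at x*: ink 114/114 (tight); paper 183/183 (tight).
The binding rows give the dual system: 4·y_ink + 3·y_paper = 52 and 1·y_ink + 4·y_paper = 32.5.
This yields shadow prices y_ink = 8.5, y_paper = 6.
Reduced cost of banners: c₃ − yᵀa₃ = 12.5 − (8.5·1 + 6·1) = 12.5 − 14.5 = -2.

-2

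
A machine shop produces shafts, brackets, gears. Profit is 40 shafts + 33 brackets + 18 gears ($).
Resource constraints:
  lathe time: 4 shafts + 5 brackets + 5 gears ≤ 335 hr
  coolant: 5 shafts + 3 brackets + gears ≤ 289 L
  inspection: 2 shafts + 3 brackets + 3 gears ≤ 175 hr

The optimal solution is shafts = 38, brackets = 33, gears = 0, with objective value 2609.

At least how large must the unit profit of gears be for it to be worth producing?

21

Binding: coolant and inspection. Non-binding: lathe time (18 unused).
Slack constraints have shadow price 0 (complementary slackness).
The binding rows give the dual system: 5·y_coolant + 2·y_inspection = 40 and 3·y_coolant + 3·y_inspection = 33.
Solving: y_coolant = 6, y_inspection = 5.
gears enters the basis when its profit ≥ yᵀa₃ = 6·1 + 5·3 = 21.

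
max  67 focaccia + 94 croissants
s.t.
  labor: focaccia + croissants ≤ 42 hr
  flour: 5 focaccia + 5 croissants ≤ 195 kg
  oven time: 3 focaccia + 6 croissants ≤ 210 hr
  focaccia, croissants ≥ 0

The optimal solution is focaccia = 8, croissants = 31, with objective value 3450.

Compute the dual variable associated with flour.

Binding: flour and oven time. Non-binding: labor (3 unused).
By complementary slackness, y = 0 for the non-binding constraint.
The binding rows give the dual system: 5·y_flour + 3·y_oven time = 67 and 5·y_flour + 6·y_oven time = 94.
→ y_flour = 8 and y_oven time = 9.
Shadow price of flour = 8.

8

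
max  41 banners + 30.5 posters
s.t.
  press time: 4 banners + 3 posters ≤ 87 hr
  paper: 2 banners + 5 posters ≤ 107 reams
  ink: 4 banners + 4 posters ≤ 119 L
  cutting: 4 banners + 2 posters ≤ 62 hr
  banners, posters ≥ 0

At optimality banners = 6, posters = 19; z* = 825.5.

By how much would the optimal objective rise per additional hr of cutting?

At the optimum: press time uses 81 of 87 (slack = 6); paper uses 107 of 107 (binding); ink uses 100 of 119 (slack = 19); cutting uses 62 of 62 (binding).
By complementary slackness, y = 0 for the non-binding constraints.
Dual feasibility on the basic columns requires 2·y_paper + 4·y_cutting = 41, 5·y_paper + 2·y_cutting = 30.5.
Solving: y_paper = 2.5, y_cutting = 9.
Shadow price of cutting = 9.

9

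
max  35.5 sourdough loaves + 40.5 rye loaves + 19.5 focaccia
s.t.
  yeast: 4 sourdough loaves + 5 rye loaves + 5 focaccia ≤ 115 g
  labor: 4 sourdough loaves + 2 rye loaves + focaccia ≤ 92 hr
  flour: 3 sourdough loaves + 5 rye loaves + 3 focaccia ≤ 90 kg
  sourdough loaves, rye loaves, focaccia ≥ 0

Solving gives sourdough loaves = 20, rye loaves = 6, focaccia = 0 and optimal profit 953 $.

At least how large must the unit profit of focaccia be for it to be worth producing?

Check each constraint at x*: yeast 110/115 (slack 5); labor 92/92 (tight); flour 90/90 (tight).
By complementary slackness, y = 0 for the non-binding constraint.
From A_Bᵀ y = c: 4·y_labor + 3·y_flour = 35.5; 2·y_labor + 5·y_flour = 40.5.
→ y_labor = 4 and y_flour = 6.5.
focaccia enters the basis when its profit ≥ yᵀa₃ = 4·1 + 6.5·3 = 23.5.

23.5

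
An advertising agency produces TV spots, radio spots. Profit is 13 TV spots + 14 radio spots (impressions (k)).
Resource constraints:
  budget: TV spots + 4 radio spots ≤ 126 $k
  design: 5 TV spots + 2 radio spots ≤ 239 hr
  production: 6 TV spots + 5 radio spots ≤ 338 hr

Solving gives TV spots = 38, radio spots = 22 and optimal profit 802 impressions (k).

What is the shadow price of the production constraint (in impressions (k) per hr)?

Check each constraint at x*: budget 126/126 (tight); design 234/239 (slack 5); production 338/338 (tight).
Since design is not tight, its dual is 0.
From A_Bᵀ y = c: 1·y_budget + 6·y_production = 13; 4·y_budget + 5·y_production = 14.
This yields shadow prices y_budget = 1, y_production = 2.
Shadow price of production = 2.

2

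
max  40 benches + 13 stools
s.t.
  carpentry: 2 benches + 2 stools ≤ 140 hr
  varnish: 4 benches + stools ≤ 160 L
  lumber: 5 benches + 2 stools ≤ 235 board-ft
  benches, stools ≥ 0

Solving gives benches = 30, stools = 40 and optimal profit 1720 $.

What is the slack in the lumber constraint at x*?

lumber used = 5·30 + 2·40 = 230; slack = 235 − 230 = 5.

5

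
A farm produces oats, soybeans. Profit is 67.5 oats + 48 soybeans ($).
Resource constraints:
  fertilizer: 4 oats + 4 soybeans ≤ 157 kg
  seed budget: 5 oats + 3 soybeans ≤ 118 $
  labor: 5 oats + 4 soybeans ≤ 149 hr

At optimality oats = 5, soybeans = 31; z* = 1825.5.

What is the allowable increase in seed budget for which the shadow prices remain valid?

Binding constraints: seed budget, labor. The basis is B = [[5,3],[5,4]] with det 5.
Per unit increase in seed budget, x* moves by d = (0.8, -1).
The basis stays optimal until soybeans reaches 0; allowable increase = 31 $.

31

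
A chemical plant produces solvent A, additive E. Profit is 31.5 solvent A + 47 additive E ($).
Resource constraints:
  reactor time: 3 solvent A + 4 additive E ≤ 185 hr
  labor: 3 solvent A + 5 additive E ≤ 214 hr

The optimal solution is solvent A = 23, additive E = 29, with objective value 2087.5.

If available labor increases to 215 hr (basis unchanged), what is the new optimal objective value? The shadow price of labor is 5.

Δb = 1, so new z* = 2087.5 + (5)·(1) = 2087.5 + 5 = 2092.5.

2092.5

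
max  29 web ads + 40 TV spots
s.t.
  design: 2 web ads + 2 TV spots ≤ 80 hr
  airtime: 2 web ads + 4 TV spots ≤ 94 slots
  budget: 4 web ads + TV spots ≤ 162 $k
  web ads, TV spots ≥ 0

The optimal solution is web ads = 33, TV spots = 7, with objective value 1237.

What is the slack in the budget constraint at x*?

budget used = 4·33 + 1·7 = 139; slack = 162 − 139 = 23.

23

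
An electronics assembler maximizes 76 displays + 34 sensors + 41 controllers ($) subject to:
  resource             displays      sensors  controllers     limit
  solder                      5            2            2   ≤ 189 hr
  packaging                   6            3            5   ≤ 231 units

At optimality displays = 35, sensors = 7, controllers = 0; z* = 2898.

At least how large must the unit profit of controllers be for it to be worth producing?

46

Both solder and packaging are binding at x*.
Dual feasibility on the basic columns requires 5·y_solder + 6·y_packaging = 76, 2·y_solder + 3·y_packaging = 34.
→ y_solder = 8 and y_packaging = 6.
controllers enters the basis when its profit ≥ yᵀa₃ = 8·2 + 6·5 = 46.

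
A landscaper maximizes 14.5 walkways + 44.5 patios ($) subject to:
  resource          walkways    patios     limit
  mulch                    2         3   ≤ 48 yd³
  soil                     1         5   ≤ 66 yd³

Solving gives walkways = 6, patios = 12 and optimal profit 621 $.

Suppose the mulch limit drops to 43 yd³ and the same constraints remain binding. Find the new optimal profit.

Both mulch and soil are binding at x*.
From A_Bᵀ y = c: 2·y_mulch + 1·y_soil = 14.5; 3·y_mulch + 5·y_soil = 44.5.
This yields shadow prices y_mulch = 4, y_soil = 6.5.
Δz = y_mulch·Δb = 4 × (-5) = -20, so new z* = 621 − 20 = 601.

601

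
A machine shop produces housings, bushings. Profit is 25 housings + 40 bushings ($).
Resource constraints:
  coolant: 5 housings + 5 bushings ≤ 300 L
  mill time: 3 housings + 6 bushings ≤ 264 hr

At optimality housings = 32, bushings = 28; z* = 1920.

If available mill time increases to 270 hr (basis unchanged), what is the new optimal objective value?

1950

Check each constraint at x*: coolant 300/300 (tight); mill time 264/264 (tight).
The binding rows give the dual system: 5·y_coolant + 3·y_mill time = 25 and 5·y_coolant + 6·y_mill time = 40.
This yields shadow prices y_coolant = 2, y_mill time = 5.
Δz = y_mill time·Δb = 5 × (6) = 30, so new z* = 1920 + 30 = 1950.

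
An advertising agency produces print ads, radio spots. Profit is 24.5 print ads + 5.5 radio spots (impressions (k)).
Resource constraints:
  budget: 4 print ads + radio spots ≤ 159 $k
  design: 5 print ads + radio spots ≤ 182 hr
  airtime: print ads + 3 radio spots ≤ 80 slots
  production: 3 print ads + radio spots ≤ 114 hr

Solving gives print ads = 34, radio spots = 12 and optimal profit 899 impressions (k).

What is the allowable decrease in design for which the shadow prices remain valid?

2.5

Binding constraints: design, production. The basis is B = [[5,1],[3,1]] with det 2.
Per unit decrease in design, x* moves by d = (-0.5, 1.5).
The basis stays optimal until airtime becomes binding; allowable decrease = 2.5 hr.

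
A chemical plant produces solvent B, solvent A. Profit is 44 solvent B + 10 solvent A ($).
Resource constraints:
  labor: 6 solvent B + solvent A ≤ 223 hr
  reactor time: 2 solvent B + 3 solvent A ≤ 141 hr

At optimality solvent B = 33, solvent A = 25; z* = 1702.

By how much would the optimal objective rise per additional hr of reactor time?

1

Both labor and reactor time are binding at x*.
From A_Bᵀ y = c: 6·y_labor + 2·y_reactor time = 44; 1·y_labor + 3·y_reactor time = 10.
This yields shadow prices y_labor = 7, y_reactor time = 1.
Shadow price of reactor time = 1.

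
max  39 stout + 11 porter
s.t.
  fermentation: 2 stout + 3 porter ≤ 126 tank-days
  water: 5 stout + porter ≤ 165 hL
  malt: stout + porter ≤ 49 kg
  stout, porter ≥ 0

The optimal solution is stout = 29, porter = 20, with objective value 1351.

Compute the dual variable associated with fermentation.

0

At the optimum: fermentation uses 118 of 126 (slack = 8); water uses 165 of 165 (binding); malt uses 49 of 49 (binding).
By complementary slackness, y = 0 for the non-binding constraint.
Dual feasibility on the basic columns requires 5·y_water + 1·y_malt = 39, 1·y_water + 1·y_malt = 11.
→ y_water = 7 and y_malt = 4.
Shadow price of fermentation = 0.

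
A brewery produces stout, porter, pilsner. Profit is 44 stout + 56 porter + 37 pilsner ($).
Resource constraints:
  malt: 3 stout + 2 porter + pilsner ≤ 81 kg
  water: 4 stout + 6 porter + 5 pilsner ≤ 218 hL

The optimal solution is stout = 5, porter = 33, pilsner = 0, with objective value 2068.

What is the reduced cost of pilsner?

At the optimum: malt uses 81 of 81 (binding); water uses 218 of 218 (binding).
Dual feasibility on the basic columns requires 3·y_malt + 4·y_water = 44, 2·y_malt + 6·y_water = 56.
→ y_malt = 4 and y_water = 8.
Reduced cost of pilsner: c₃ − yᵀa₃ = 37 − (4·1 + 8·5) = 37 − 44 = -7.

-7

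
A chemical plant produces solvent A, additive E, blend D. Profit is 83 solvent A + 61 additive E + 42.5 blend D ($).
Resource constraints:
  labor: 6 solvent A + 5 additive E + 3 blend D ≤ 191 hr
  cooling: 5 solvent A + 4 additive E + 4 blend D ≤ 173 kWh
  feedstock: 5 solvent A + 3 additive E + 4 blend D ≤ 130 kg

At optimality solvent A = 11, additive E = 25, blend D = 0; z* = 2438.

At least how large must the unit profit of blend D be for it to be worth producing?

Check each constraint at x*: labor 191/191 (tight); cooling 155/173 (slack 18); feedstock 130/130 (tight).
Slack constraints have shadow price 0 (complementary slackness).
The binding rows give the dual system: 6·y_labor + 5·y_feedstock = 83 and 5·y_labor + 3·y_feedstock = 61.
→ y_labor = 8 and y_feedstock = 7.
blend D enters the basis when its profit ≥ yᵀa₃ = 8·3 + 7·4 = 52.

52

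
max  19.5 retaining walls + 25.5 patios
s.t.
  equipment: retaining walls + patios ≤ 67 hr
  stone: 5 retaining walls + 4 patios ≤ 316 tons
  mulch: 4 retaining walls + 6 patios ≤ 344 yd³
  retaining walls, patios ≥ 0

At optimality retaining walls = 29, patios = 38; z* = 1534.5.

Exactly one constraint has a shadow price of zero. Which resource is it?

stone

equipment: 67/67 (binding)
stone: 297/316 (slack 19)
mulch: 344/344 (binding)
By complementary slackness, a constraint with positive slack has shadow price 0 → stone.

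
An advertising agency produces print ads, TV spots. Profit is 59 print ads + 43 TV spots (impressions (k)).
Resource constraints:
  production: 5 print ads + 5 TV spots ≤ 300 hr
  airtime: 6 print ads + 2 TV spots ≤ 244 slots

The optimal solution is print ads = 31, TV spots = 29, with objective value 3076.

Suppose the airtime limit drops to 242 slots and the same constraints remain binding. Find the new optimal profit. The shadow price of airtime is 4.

Δb = -2, so new z* = 3076 + (4)·(-2) = 3076 − 8 = 3068.

3068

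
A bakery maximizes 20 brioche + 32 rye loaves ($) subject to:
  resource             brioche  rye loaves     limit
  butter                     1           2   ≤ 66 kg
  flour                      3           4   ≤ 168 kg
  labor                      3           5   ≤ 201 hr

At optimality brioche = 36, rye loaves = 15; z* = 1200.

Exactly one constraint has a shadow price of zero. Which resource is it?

butter: 66/66 (binding)
flour: 168/168 (binding)
labor: 183/201 (slack 18)
By complementary slackness, a constraint with positive slack has shadow price 0 → labor.

labor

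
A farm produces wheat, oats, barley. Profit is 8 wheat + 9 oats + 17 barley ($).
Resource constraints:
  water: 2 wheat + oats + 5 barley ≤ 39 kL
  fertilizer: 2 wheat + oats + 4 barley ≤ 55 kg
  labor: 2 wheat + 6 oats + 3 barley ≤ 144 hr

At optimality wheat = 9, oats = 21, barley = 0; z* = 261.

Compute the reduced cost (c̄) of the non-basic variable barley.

At the optimum: water uses 39 of 39 (binding); fertilizer uses 39 of 55 (slack = 16); labor uses 144 of 144 (binding).
By complementary slackness, y = 0 for the non-binding constraint.
From A_Bᵀ y = c: 2·y_water + 2·y_labor = 8; 1·y_water + 6·y_labor = 9.
→ y_water = 3 and y_labor = 1.
Reduced cost of barley: c₃ − yᵀa₃ = 17 − (3·5 + 1·3) = 17 − 18 = -1.

-1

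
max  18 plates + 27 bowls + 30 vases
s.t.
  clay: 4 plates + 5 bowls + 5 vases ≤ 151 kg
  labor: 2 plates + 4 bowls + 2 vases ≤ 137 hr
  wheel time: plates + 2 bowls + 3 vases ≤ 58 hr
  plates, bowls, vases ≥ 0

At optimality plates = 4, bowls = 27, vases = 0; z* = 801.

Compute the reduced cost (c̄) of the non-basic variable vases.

-3

At the optimum: clay uses 151 of 151 (binding); labor uses 116 of 137 (slack = 21); wheel time uses 58 of 58 (binding).
By complementary slackness, y = 0 for the non-binding constraint.
Dual feasibility on the basic columns requires 4·y_clay + 1·y_wheel time = 18, 5·y_clay + 2·y_wheel time = 27.
This yields shadow prices y_clay = 3, y_wheel time = 6.
Reduced cost of vases: c₃ − yᵀa₃ = 30 − (3·5 + 6·3) = 30 − 33 = -3.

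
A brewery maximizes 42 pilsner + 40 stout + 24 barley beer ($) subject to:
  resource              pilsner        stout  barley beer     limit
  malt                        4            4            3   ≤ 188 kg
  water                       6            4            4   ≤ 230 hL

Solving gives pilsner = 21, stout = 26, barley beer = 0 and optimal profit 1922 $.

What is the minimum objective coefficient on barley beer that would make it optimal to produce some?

At the optimum: malt uses 188 of 188 (binding); water uses 230 of 230 (binding).
Dual feasibility on the basic columns requires 4·y_malt + 6·y_water = 42, 4·y_malt + 4·y_water = 40.
This yields shadow prices y_malt = 9, y_water = 1.
barley beer enters the basis when its profit ≥ yᵀa₃ = 9·3 + 1·4 = 31.

31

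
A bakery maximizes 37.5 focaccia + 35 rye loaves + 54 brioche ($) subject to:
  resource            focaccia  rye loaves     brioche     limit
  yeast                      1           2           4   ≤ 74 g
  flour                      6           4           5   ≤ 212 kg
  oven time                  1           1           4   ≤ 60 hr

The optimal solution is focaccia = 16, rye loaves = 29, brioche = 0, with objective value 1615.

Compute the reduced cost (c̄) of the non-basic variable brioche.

At the optimum: yeast uses 74 of 74 (binding); flour uses 212 of 212 (binding); oven time uses 45 of 60 (slack = 15).
By complementary slackness, y = 0 for the non-binding constraint.
Dual feasibility on the basic columns requires 1·y_yeast + 6·y_flour = 37.5, 2·y_yeast + 4·y_flour = 35.
Solving: y_yeast = 7.5, y_flour = 5.
Reduced cost of brioche: c₃ − yᵀa₃ = 54 − (7.5·4 + 5·5) = 54 − 55 = -1.

-1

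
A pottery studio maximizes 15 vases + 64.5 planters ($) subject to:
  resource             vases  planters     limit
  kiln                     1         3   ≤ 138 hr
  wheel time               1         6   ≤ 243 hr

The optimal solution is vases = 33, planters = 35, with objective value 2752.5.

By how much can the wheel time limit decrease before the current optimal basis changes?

105

Binding constraints: kiln, wheel time. The basis is B = [[1,3],[1,6]] with det 3.
Per unit decrease in wheel time, x* moves by d = (1, -0.3333).
The basis stays optimal until planters reaches 0; allowable decrease = 105 hr.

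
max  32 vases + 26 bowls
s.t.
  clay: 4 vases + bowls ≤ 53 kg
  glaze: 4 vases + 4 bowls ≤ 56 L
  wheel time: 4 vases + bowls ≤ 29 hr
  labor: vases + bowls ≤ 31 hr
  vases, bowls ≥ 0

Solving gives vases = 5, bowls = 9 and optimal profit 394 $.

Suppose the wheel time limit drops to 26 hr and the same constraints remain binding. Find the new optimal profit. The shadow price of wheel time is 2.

Δb = -3, so new z* = 394 + (2)·(-3) = 394 − 6 = 388.

388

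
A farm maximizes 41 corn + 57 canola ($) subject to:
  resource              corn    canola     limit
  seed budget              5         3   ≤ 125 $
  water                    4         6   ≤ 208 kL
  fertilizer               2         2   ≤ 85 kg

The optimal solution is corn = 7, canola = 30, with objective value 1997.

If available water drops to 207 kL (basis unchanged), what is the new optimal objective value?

Check each constraint at x*: seed budget 125/125 (tight); water 208/208 (tight); fertilizer 74/85 (slack 11).
Slack constraints have shadow price 0 (complementary slackness).
The binding rows give the dual system: 5·y_seed budget + 4·y_water = 41 and 3·y_seed budget + 6·y_water = 57.
This yields shadow prices y_seed budget = 1, y_water = 9.
Δz = y_water·Δb = 9 × (-1) = -9, so new z* = 1997 − 9 = 1988.

1988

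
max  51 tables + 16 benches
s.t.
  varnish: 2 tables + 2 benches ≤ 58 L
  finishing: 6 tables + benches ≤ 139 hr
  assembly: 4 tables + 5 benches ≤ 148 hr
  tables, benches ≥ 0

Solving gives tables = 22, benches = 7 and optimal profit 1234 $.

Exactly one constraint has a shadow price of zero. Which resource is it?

varnish: 58/58 (binding)
finishing: 139/139 (binding)
assembly: 123/148 (slack 25)
By complementary slackness, a constraint with positive slack has shadow price 0 → assembly.

assembly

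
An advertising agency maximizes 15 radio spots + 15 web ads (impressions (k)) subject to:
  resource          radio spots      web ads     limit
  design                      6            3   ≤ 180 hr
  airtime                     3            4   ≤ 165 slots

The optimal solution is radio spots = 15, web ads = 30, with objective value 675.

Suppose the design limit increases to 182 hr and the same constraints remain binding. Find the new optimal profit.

677

At the optimum: design uses 180 of 180 (binding); airtime uses 165 of 165 (binding).
Dual feasibility on the basic columns requires 6·y_design + 3·y_airtime = 15, 3·y_design + 4·y_airtime = 15.
This yields shadow prices y_design = 1, y_airtime = 3.
Δz = y_design·Δb = 1 × (2) = 2, so new z* = 675 + 2 = 677.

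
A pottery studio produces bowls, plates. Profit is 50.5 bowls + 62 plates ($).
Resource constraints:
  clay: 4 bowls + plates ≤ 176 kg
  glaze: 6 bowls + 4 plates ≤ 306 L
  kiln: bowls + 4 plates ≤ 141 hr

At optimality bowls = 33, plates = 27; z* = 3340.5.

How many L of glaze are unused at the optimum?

0

glaze used = 6·33 + 4·27 = 306; slack = 306 − 306 = 0.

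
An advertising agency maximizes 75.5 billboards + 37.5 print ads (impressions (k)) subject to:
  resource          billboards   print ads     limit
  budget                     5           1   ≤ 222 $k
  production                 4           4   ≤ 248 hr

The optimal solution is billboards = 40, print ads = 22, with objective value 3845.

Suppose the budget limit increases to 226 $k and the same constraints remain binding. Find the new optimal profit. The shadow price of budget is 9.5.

3883

Δb = 4, so new z* = 3845 + (9.5)·(4) = 3845 + 38 = 3883.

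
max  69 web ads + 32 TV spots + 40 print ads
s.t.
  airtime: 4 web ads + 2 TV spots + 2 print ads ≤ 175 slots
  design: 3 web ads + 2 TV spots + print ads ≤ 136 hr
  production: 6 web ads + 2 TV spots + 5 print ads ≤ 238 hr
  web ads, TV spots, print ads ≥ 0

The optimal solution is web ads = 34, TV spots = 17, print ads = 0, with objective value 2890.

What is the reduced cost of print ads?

-4

Binding: design and production. Non-binding: airtime (5 unused).
Since airtime is not tight, its dual is 0.
Dual feasibility on the basic columns requires 3·y_design + 6·y_production = 69, 2·y_design + 2·y_production = 32.
→ y_design = 9 and y_production = 7.
Reduced cost of print ads: c₃ − yᵀa₃ = 40 − (9·1 + 7·5) = 40 − 44 = -4.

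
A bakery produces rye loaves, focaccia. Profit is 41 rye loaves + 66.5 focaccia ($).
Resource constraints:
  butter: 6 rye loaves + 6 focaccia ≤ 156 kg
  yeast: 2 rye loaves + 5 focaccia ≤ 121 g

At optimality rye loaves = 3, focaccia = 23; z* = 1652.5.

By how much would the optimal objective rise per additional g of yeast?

At the optimum: butter uses 156 of 156 (binding); yeast uses 121 of 121 (binding).
The binding rows give the dual system: 6·y_butter + 2·y_yeast = 41 and 6·y_butter + 5·y_yeast = 66.5.
Solving: y_butter = 4, y_yeast = 8.5.
Shadow price of yeast = 8.5.

8.5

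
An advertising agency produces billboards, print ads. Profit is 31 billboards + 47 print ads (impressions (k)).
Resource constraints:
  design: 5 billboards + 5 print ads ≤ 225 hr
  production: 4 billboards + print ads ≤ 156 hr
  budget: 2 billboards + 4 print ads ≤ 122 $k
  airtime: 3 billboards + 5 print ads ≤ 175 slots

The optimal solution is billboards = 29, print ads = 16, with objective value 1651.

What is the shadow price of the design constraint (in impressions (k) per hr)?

Check each constraint at x*: design 225/225 (tight); production 132/156 (slack 24); budget 122/122 (tight); airtime 167/175 (slack 8).
Slack constraints have shadow price 0 (complementary slackness).
Dual feasibility on the basic columns requires 5·y_design + 2·y_budget = 31, 5·y_design + 4·y_budget = 47.
This yields shadow prices y_design = 3, y_budget = 8.
Shadow price of design = 3.

3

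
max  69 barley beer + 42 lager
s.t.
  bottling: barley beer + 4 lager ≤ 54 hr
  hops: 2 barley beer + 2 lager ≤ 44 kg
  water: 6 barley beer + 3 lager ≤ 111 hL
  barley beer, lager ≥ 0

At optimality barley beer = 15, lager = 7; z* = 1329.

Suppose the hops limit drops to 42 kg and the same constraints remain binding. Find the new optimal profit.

Check each constraint at x*: bottling 43/54 (slack 11); hops 44/44 (tight); water 111/111 (tight).
Since bottling is not tight, its dual is 0.
The binding rows give the dual system: 2·y_hops + 6·y_water = 69 and 2·y_hops + 3·y_water = 42.
Solving: y_hops = 7.5, y_water = 9.
Δz = y_hops·Δb = 7.5 × (-2) = -15, so new z* = 1329 − 15 = 1314.

1314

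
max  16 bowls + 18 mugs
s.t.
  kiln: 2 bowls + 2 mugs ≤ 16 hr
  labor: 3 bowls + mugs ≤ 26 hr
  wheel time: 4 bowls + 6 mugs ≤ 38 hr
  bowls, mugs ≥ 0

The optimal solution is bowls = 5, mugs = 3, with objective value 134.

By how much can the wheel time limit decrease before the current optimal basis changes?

Binding constraints: kiln, wheel time. The basis is B = [[2,2],[4,6]] with det 4.
Per unit decrease in wheel time, x* moves by d = (0.5, -0.5).
The basis stays optimal until mugs reaches 0; allowable decrease = 6 hr.

6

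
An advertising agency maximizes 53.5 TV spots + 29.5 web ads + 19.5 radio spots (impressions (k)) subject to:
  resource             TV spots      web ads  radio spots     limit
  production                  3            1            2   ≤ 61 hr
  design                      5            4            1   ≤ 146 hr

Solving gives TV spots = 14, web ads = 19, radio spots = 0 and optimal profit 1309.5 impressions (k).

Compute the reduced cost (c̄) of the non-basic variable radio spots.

-4.5

Both production and design are binding at x*.
Dual feasibility on the basic columns requires 3·y_production + 5·y_design = 53.5, 1·y_production + 4·y_design = 29.5.
Solving: y_production = 9.5, y_design = 5.
Reduced cost of radio spots: c₃ − yᵀa₃ = 19.5 − (9.5·2 + 5·1) = 19.5 − 24 = -4.5.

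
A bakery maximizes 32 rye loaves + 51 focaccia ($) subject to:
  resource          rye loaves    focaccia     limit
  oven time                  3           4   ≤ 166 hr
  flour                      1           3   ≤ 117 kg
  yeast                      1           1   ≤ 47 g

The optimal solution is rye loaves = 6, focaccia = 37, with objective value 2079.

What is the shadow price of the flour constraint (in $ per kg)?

At the optimum: oven time uses 166 of 166 (binding); flour uses 117 of 117 (binding); yeast uses 43 of 47 (slack = 4).
Slack constraints have shadow price 0 (complementary slackness).
From A_Bᵀ y = c: 3·y_oven time + 1·y_flour = 32; 4·y_oven time + 3·y_flour = 51.
Solving: y_oven time = 9, y_flour = 5.
Shadow price of flour = 5.

5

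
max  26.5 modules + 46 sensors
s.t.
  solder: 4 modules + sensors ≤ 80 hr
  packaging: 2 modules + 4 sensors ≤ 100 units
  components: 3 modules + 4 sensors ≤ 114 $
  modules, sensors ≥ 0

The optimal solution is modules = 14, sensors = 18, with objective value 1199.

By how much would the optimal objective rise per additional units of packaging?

Binding: packaging and components. Non-binding: solder (6 unused).
By complementary slackness, y = 0 for the non-binding constraint.
Dual feasibility on the basic columns requires 2·y_packaging + 3·y_components = 26.5, 4·y_packaging + 4·y_components = 46.
This yields shadow prices y_packaging = 8, y_components = 3.5.
Shadow price of packaging = 8.

8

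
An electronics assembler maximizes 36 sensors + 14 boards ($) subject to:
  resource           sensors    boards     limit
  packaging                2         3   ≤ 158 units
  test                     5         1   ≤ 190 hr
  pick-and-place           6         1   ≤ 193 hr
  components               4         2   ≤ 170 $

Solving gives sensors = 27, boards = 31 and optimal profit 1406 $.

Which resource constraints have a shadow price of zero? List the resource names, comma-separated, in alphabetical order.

packaging: 147/158 (slack 11)
test: 166/190 (slack 24)
pick-and-place: 193/193 (binding)
components: 170/170 (binding)
By complementary slackness, a constraint with positive slack has shadow price 0 → packaging, test.

packaging, test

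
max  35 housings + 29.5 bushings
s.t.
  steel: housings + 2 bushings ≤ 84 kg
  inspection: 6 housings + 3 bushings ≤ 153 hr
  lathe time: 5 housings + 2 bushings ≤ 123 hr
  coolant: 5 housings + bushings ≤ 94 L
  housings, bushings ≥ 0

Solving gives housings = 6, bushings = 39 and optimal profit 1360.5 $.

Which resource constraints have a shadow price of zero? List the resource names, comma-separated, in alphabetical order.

steel: 84/84 (binding)
inspection: 153/153 (binding)
lathe time: 108/123 (slack 15)
coolant: 69/94 (slack 25)
By complementary slackness, a constraint with positive slack has shadow price 0 → coolant, lathe time.

coolant, lathe time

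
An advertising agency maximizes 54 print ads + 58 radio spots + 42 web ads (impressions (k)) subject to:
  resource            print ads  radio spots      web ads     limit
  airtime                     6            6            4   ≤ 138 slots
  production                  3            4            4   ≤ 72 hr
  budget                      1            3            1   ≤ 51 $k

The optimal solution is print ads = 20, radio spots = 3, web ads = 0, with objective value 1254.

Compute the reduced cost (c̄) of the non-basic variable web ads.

Binding: airtime and production. Non-binding: budget (22 unused).
By complementary slackness, y = 0 for the non-binding constraint.
From A_Bᵀ y = c: 6·y_airtime + 3·y_production = 54; 6·y_airtime + 4·y_production = 58.
→ y_airtime = 7 and y_production = 4.
Reduced cost of web ads: c₃ − yᵀa₃ = 42 − (7·4 + 4·4) = 42 − 44 = -2.

-2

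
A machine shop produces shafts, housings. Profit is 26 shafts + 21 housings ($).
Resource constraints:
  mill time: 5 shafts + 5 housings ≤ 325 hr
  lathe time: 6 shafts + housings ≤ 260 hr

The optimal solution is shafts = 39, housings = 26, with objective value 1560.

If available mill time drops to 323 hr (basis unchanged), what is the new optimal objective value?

At the optimum: mill time uses 325 of 325 (binding); lathe time uses 260 of 260 (binding).
The binding rows give the dual system: 5·y_mill time + 6·y_lathe time = 26 and 5·y_mill time + 1·y_lathe time = 21.
→ y_mill time = 4 and y_lathe time = 1.
Δz = y_mill time·Δb = 4 × (-2) = -8, so new z* = 1560 − 8 = 1552.

1552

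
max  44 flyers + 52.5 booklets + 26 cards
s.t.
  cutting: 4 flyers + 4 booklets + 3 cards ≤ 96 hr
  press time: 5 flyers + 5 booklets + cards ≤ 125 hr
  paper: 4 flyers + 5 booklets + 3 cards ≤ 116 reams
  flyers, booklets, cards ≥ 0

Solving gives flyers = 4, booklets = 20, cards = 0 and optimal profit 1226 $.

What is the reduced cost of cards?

-7

Binding: cutting and paper. Non-binding: press time (5 unused).
Since press time is not tight, its dual is 0.
Dual feasibility on the basic columns requires 4·y_cutting + 4·y_paper = 44, 4·y_cutting + 5·y_paper = 52.5.
This yields shadow prices y_cutting = 2.5, y_paper = 8.5.
Reduced cost of cards: c₃ − yᵀa₃ = 26 − (2.5·3 + 8.5·3) = 26 − 33 = -7.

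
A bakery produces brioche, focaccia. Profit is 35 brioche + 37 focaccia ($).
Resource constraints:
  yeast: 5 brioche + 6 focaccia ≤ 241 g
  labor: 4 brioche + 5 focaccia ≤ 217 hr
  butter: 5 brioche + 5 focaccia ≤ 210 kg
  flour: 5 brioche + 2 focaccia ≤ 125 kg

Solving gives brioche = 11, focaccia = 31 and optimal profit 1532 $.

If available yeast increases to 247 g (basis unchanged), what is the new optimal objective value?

Check each constraint at x*: yeast 241/241 (tight); labor 199/217 (slack 18); butter 210/210 (tight); flour 117/125 (slack 8).
Slack constraints have shadow price 0 (complementary slackness).
From A_Bᵀ y = c: 5·y_yeast + 5·y_butter = 35; 6·y_yeast + 5·y_butter = 37.
Solving: y_yeast = 2, y_butter = 5.
Δz = y_yeast·Δb = 2 × (6) = 12, so new z* = 1532 + 12 = 1544.

1544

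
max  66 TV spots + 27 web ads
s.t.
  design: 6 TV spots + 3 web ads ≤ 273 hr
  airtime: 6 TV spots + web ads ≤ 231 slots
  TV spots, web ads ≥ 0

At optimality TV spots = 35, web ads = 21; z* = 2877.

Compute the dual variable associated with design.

8

Check each constraint at x*: design 273/273 (tight); airtime 231/231 (tight).
Dual feasibility on the basic columns requires 6·y_design + 6·y_airtime = 66, 3·y_design + 1·y_airtime = 27.
This yields shadow prices y_design = 8, y_airtime = 3.
Shadow price of design = 8.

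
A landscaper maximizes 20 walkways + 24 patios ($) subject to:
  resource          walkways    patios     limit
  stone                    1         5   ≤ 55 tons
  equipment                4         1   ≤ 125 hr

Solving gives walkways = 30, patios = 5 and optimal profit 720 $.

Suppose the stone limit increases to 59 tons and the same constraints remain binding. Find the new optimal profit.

736

At the optimum: stone uses 55 of 55 (binding); equipment uses 125 of 125 (binding).
From A_Bᵀ y = c: 1·y_stone + 4·y_equipment = 20; 5·y_stone + 1·y_equipment = 24.
→ y_stone = 4 and y_equipment = 4.
Δz = y_stone·Δb = 4 × (4) = 16, so new z* = 720 + 16 = 736.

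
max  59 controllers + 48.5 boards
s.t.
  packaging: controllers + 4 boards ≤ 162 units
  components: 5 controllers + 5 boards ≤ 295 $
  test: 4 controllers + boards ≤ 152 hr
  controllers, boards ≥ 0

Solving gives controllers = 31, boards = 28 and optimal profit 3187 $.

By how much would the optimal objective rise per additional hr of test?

3.5

Binding: components and test. Non-binding: packaging (19 unused).
Slack constraints have shadow price 0 (complementary slackness).
From A_Bᵀ y = c: 5·y_components + 4·y_test = 59; 5·y_components + 1·y_test = 48.5.
→ y_components = 9 and y_test = 3.5.
Shadow price of test = 3.5.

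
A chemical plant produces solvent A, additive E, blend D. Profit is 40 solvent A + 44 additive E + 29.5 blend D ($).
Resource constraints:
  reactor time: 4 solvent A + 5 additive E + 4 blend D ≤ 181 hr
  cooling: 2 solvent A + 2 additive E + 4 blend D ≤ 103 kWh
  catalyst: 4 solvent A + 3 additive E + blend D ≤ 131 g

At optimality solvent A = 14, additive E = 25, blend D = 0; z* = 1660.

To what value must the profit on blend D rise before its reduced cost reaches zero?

31

Binding: reactor time and catalyst. Non-binding: cooling (25 unused).
By complementary slackness, y = 0 for the non-binding constraint.
Dual feasibility on the basic columns requires 4·y_reactor time + 4·y_catalyst = 40, 5·y_reactor time + 3·y_catalyst = 44.
This yields shadow prices y_reactor time = 7, y_catalyst = 3.
blend D enters the basis when its profit ≥ yᵀa₃ = 7·4 + 3·1 = 31.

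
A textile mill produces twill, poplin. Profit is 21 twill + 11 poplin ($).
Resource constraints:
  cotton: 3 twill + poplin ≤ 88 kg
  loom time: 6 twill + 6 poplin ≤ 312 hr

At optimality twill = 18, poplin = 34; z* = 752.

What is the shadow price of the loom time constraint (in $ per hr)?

1

At the optimum: cotton uses 88 of 88 (binding); loom time uses 312 of 312 (binding).
From A_Bᵀ y = c: 3·y_cotton + 6·y_loom time = 21; 1·y_cotton + 6·y_loom time = 11.
Solving: y_cotton = 5, y_loom time = 1.
Shadow price of loom time = 1.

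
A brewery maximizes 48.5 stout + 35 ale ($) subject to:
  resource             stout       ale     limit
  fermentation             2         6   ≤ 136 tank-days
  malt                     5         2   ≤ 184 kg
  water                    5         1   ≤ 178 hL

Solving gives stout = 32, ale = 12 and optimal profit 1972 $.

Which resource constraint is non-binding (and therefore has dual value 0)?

fermentation: 136/136 (binding)
malt: 184/184 (binding)
water: 172/178 (slack 6)
By complementary slackness, a constraint with positive slack has shadow price 0 → water.

water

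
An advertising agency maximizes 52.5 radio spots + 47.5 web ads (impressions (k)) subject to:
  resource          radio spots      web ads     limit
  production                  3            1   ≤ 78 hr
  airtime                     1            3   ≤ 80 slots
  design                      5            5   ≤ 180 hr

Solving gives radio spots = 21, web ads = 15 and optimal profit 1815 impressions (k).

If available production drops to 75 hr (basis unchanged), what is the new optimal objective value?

Binding: production and design. Non-binding: airtime (14 unused).
Slack constraints have shadow price 0 (complementary slackness).
The binding rows give the dual system: 3·y_production + 5·y_design = 52.5 and 1·y_production + 5·y_design = 47.5.
Solving: y_production = 2.5, y_design = 9.
Δz = y_production·Δb = 2.5 × (-3) = -7.5, so new z* = 1815 − 7.5 = 1807.5.

1807.5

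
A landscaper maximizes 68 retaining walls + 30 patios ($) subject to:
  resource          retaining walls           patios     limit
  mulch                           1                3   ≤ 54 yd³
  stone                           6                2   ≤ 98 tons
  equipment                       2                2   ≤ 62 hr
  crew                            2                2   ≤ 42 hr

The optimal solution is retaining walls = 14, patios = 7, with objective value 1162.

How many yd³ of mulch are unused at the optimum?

mulch used = 1·14 + 3·7 = 35; slack = 54 − 35 = 19.

19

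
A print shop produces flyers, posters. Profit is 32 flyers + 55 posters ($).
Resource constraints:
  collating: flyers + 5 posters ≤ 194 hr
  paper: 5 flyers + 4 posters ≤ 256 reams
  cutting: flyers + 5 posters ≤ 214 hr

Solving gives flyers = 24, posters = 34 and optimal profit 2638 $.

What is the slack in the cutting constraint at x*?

20

cutting used = 1·24 + 5·34 = 194; slack = 214 − 194 = 20.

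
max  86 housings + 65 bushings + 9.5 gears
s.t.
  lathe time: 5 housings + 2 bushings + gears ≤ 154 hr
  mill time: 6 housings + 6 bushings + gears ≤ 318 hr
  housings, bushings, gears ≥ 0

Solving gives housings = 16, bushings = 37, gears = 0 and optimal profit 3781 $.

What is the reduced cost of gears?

-6

At the optimum: lathe time uses 154 of 154 (binding); mill time uses 318 of 318 (binding).
Dual feasibility on the basic columns requires 5·y_lathe time + 6·y_mill time = 86, 2·y_lathe time + 6·y_mill time = 65.
→ y_lathe time = 7 and y_mill time = 8.5.
Reduced cost of gears: c₃ − yᵀa₃ = 9.5 − (7·1 + 8.5·1) = 9.5 − 15.5 = -6.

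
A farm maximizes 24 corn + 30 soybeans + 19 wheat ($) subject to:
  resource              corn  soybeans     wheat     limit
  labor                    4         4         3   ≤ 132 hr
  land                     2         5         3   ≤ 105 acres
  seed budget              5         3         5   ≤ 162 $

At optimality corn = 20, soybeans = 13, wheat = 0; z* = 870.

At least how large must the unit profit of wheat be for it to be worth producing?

21

At the optimum: labor uses 132 of 132 (binding); land uses 105 of 105 (binding); seed budget uses 139 of 162 (slack = 23).
Since seed budget is not tight, its dual is 0.
From A_Bᵀ y = c: 4·y_labor + 2·y_land = 24; 4·y_labor + 5·y_land = 30.
This yields shadow prices y_labor = 5, y_land = 2.
wheat enters the basis when its profit ≥ yᵀa₃ = 5·3 + 2·3 = 21.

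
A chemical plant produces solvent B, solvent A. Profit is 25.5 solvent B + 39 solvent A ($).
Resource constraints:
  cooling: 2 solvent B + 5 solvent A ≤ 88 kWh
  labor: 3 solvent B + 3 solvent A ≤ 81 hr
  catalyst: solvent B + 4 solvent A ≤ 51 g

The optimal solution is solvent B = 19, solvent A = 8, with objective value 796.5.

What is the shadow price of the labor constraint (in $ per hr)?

Check each constraint at x*: cooling 78/88 (slack 10); labor 81/81 (tight); catalyst 51/51 (tight).
Since cooling is not tight, its dual is 0.
The binding rows give the dual system: 3·y_labor + 1·y_catalyst = 25.5 and 3·y_labor + 4·y_catalyst = 39.
Solving: y_labor = 7, y_catalyst = 4.5.
Shadow price of labor = 7.

7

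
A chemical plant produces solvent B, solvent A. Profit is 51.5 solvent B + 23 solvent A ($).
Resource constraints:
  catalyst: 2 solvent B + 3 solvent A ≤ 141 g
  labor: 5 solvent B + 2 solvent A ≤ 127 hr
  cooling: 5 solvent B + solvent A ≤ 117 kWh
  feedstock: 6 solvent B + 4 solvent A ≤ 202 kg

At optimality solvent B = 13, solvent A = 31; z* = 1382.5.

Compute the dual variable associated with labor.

At the optimum: catalyst uses 119 of 141 (slack = 22); labor uses 127 of 127 (binding); cooling uses 96 of 117 (slack = 21); feedstock uses 202 of 202 (binding).
Slack constraints have shadow price 0 (complementary slackness).
The binding rows give the dual system: 5·y_labor + 6·y_feedstock = 51.5 and 2·y_labor + 4·y_feedstock = 23.
Solving: y_labor = 8.5, y_feedstock = 1.5.
Shadow price of labor = 8.5.

8.5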